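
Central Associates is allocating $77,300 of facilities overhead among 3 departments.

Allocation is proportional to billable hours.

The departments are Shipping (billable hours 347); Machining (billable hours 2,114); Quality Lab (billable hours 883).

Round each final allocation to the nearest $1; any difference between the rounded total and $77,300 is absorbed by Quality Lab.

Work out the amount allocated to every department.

Billable hours total: 3,344.
Pro-rata amounts: Shipping 347/3,344 × $77,300 = 8,021.26; Machining 2,114/3,344 × $77,300 = 48,867.28; Quality Lab 883/3,344 × $77,300 = 20,411.45.
At nearest $1: Shipping $8,021; Machining $48,867; Quality Lab $20,411. Sum = $77,299.
Difference $77,300 − $77,299 = +$1 applied to Quality Lab: Quality Lab becomes $20,412.

Shipping: $8,021 | Machining: $48,867 | Quality Lab: $20,412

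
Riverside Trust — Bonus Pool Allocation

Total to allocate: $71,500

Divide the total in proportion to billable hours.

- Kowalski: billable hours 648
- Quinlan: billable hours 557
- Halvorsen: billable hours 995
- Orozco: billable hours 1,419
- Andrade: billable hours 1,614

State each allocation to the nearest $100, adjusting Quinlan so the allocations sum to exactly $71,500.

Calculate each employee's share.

Kowalski: $8,900 · Quinlan: $7,500 · Halvorsen: $13,600 · Orozco: $19,400 · Andrade: $22,100

Sum of billable hours: 5,233.
Raw shares: Kowalski 648/5,233 × $71,500 = 8,853.81; Quinlan 557/5,233 × $71,500 = 7,610.45; Halvorsen 995/5,233 × $71,500 = 13,594.97; Orozco 1,419/5,233 × $71,500 = 19,388.21; Andrade 1,614/5,233 × $71,500 = 22,052.55.
At nearest $100: Kowalski $8,900; Quinlan $7,600; Halvorsen $13,600; Orozco $19,400; Andrade $22,100. Sum = $71,600.
Difference $71,500 − $71,600 = −$100 applied to Quinlan: Quinlan becomes $7,500.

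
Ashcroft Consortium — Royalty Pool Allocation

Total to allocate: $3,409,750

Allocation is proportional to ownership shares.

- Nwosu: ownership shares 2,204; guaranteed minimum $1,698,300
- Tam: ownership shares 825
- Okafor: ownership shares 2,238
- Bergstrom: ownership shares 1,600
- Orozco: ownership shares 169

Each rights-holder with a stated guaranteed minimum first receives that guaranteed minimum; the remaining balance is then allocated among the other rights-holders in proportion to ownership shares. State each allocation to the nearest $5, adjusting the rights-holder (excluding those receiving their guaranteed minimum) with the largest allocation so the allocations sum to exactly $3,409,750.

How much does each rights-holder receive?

Minimums first: Nwosu $1,698,300. Residual $1,711,450.
Residual split over remaining ownership shares 4,832: Tam 292,207.42 → $292,205; Okafor 792,679.04 → $792,680; Bergstrom 566,705.30 → $566,705; Orozco 59,858.25 → $59,860.

Nwosu: $1,698,300 · Tam: $292,205 · Okafor: $792,680 · Bergstrom: $566,705 · Orozco: $59,860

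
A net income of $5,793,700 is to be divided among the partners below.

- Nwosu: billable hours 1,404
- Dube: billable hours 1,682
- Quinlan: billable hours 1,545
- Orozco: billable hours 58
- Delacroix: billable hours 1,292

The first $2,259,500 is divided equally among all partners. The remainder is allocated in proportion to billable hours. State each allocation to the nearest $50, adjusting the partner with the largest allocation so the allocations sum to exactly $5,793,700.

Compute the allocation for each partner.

$2,259,500 shared equally gives $451,900 per partner.
Remainder $3,534,200 by billable hours (total 5,981): Nwosu 829,629.96 → $829,650; Dube 993,901.42 → $993,900; Quinlan 912,947.50 → $912,950; Orozco 34,272.46 → $34,250; Delacroix 763,448.65 → $763,450.
Totals: Nwosu $451,900 + $829,650 = $1,281,550; Dube $451,900 + $993,900 = $1,445,800; Quinlan $451,900 + $912,950 = $1,364,850; Orozco $451,900 + $34,250 = $486,150; Delacroix $451,900 + $763,450 = $1,215,350.

Nwosu: $1,281,550; Dube: $1,445,800; Quinlan: $1,364,850; Orozco: $486,150; Delacroix: $1,215,350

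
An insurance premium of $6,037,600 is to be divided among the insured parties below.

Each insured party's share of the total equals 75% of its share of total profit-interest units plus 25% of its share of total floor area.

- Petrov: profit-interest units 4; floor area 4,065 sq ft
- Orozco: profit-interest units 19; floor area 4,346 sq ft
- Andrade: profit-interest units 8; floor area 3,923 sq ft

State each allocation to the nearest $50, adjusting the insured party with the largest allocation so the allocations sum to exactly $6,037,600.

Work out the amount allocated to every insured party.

Petrov: $1,081,750; Orozco: $3,307,200; Andrade: $1,648,650

Totals — profit-interest units 31, floor area 12,334.
Composite weights (75% profit-interest units + 25% floor area): Petrov 0.1792; Orozco 0.5478; Andrade 0.2731.
Pro-rata amounts: Petrov 1,081,747.06; Orozco 3,307,199.56; Andrade 1,648,653.38.
Rounded to nearest $50: Petrov $1,081,750; Orozco $3,307,200; Andrade $1,648,650. Sum = $6,037,600.
Rounded total matches; no reconciliation needed.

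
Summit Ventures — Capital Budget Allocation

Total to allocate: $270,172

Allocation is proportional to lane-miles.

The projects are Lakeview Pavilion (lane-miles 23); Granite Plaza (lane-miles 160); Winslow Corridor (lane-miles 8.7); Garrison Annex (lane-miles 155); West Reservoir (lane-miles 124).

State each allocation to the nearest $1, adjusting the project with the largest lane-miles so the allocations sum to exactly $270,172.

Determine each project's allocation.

Lakeview Pavilion: $13,202; Granite Plaza: $91,836; Winslow Corridor: $4,994; Garrison Annex: $88,967; West Reservoir: $71,173

Sum of lane-miles: 23 + 160 + 8.7 + 155 + 124 = 470.7.
Pro-rata amounts: Lakeview Pavilion 13,201.52; Granite Plaza 91,836.67; Winslow Corridor 4,993.62; Garrison Annex 88,966.77; West Reservoir 71,173.42.
After rounding ($1): Lakeview Pavilion $13,202; Granite Plaza $91,837; Winslow Corridor $4,994; Garrison Annex $88,967; West Reservoir $71,173. Sum = $270,173.
Difference $270,172 − $270,173 = −$1 applied to largest lane-miles (Granite Plaza): Granite Plaza becomes $91,836.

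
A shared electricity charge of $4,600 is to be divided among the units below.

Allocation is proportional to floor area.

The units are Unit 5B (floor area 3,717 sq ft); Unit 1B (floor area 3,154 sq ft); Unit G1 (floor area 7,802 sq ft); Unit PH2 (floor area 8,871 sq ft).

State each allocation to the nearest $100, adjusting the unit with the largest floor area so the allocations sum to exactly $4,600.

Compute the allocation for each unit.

Combined floor area = 23,544.
Unrounded shares: Unit 5B 3,717/23,544 × $4,600 = 726.22; Unit 1B 3,154/23,544 × $4,600 = 616.22; Unit G1 7,802/23,544 × $4,600 = 1,524.35; Unit PH2 8,871/23,544 × $4,600 = 1,733.21.
Rounded to nearest $100: Unit 5B $700; Unit 1B $600; Unit G1 $1,500; Unit PH2 $1,700. Sum = $4,500.
Difference $4,600 − $4,500 = +$100 applied to largest floor area (Unit PH2): Unit PH2 becomes $1,800.

Unit 5B: $700; Unit 1B: $600; Unit G1: $1,500; Unit PH2: $1,800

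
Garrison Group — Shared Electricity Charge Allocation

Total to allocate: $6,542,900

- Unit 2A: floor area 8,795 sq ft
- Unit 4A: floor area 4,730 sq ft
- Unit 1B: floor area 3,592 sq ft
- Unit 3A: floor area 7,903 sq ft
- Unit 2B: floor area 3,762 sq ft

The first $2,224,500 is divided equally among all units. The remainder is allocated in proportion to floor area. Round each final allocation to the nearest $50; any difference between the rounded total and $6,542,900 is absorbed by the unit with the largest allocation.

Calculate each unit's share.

Unit 2A: $1,764,450 | Unit 4A: $1,154,600 | Unit 1B: $983,850 | Unit 3A: $1,630,650 | Unit 2B: $1,009,350

First tranche $2,224,500 split equally: $444,900 each.
Remainder $4,318,400 by floor area (total 28,782): Unit 2A 1,319,586.13 → $1,319,600; Unit 4A 709,680.77 → $709,700; Unit 1B 538,937.28 → $538,950; Unit 3A 1,185,752.04 → $1,185,750; Unit 2B 564,443.78 → $564,450.
Rounding difference −$50 on remainder applied to Unit 2A.
Totals: Unit 2A $444,900 + $1,319,550 = $1,764,450; Unit 4A $444,900 + $709,700 = $1,154,600; Unit 1B $444,900 + $538,950 = $983,850; Unit 3A $444,900 + $1,185,750 = $1,630,650; Unit 2B $444,900 + $564,450 = $1,009,350.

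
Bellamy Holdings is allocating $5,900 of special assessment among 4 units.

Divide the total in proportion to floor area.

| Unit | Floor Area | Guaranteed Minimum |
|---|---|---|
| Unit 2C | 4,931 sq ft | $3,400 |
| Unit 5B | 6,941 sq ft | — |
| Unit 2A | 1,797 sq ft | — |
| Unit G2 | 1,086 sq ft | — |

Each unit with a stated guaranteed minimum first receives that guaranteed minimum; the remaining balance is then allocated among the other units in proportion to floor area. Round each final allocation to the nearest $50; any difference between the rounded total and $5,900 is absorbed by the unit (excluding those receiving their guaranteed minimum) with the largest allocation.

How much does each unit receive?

Unit 2C: $3,400 | Unit 5B: $1,750 | Unit 2A: $450 | Unit G2: $300

Fund the minimums — Unit 2C $3,400. Residual $2,500.
Residual split over remaining floor area 9,824: Unit 5B 1,766.34 → $1,750; Unit 2A 457.30 → $450; Unit G2 276.36 → $300.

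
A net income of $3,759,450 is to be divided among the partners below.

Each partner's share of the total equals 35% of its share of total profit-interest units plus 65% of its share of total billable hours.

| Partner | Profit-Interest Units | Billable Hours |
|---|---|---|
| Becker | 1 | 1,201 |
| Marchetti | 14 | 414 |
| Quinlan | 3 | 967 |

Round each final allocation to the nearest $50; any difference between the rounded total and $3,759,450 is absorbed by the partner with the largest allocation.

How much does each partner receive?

Profit-interest units total 18; billable hours total 2,582.
Combined weights (35% profit-interest units + 65% billable hours): Becker 0.3218; Marchetti 0.3764; Quinlan 0.3018.
Unrounded shares: Becker 1,209,744.35; Marchetti 1,415,221.48; Quinlan 1,134,484.17.
At nearest $50: Becker $1,209,750; Marchetti $1,415,200; Quinlan $1,134,500. Sum = $3,759,450.
Rounded total matches; no reconciliation needed.

Becker: $1,209,750 · Marchetti: $1,415,200 · Quinlan: $1,134,500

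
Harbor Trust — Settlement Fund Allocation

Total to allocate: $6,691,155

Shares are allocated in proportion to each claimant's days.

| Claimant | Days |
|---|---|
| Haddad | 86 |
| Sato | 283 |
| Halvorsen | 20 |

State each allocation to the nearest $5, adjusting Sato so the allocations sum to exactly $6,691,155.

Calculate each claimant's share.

Total days = 389.
Raw shares: Haddad 86/389 × $6,691,155 = 1,479,278.48; Sato 283/389 × $6,691,155 = 4,867,858.26; Halvorsen 20/389 × $6,691,155 = 344,018.25.
Rounded to nearest $5: Haddad $1,479,280; Sato $4,867,860; Halvorsen $344,020. Sum = $6,691,160.
Difference $6,691,155 − $6,691,160 = −$5 applied to Sato: Sato becomes $4,867,855.

Haddad: $1,479,280 | Sato: $4,867,855 | Halvorsen: $344,020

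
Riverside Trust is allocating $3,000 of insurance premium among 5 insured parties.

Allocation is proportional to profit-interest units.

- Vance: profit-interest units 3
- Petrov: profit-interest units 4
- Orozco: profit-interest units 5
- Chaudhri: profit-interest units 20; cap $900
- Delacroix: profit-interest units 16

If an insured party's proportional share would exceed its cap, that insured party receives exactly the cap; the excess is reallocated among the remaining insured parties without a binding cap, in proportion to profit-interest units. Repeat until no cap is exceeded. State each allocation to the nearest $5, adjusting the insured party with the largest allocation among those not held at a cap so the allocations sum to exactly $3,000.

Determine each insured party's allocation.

Vance: $225; Petrov: $300; Orozco: $375; Chaudhri: $900; Delacroix: $1,200

Sum of profit-interest units: 48.
Pro-rata shares before constraints: Vance 187.50; Petrov 250.00; Orozco 312.50; Chaudhri 1,250.00; Delacroix 1,000.00.
Cap binds for Chaudhri ($900); balance $2,100 reallocated over remaining profit-interest units 28.
Remaining shares: Vance 225.00 → $225; Petrov 300.00 → $300; Orozco 375.00 → $375; Delacroix 1,200.00 → $1,200.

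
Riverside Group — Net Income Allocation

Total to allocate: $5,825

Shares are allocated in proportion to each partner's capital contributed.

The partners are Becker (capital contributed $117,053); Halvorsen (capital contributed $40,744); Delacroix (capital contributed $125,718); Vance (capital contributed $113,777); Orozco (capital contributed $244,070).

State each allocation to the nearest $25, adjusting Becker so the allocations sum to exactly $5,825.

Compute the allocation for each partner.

Sum of capital contributed: 641,362.
Raw shares: Becker 117,053/641,362 × $5,825 = 1,063.10; Halvorsen 40,744/641,362 × $5,825 = 370.05; Delacroix 125,718/641,362 × $5,825 = 1,141.80; Vance 113,777/641,362 × $5,825 = 1,033.35; Orozco 244,070/641,362 × $5,825 = 2,216.70.
At nearest $25: Becker $1,075; Halvorsen $375; Delacroix $1,150; Vance $1,025; Orozco $2,225. Sum = $5,850.
Difference $5,825 − $5,850 = −$25 applied to Becker: Becker becomes $1,050.

Becker: $1,050 | Halvorsen: $375 | Delacroix: $1,150 | Vance: $1,025 | Orozco: $2,225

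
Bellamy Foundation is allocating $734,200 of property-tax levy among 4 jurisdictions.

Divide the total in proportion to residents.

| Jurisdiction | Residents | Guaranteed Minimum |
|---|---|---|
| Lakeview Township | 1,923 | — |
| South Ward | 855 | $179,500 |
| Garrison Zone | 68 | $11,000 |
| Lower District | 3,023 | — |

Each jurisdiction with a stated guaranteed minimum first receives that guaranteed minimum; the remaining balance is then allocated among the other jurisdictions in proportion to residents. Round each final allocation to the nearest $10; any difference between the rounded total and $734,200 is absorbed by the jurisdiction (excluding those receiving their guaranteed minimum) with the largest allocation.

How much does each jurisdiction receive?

Lakeview Township: $211,390; South Ward: $179,500; Garrison Zone: $11,000; Lower District: $332,310

Fund the minimums — South Ward $179,500; Garrison Zone $11,000. Residual $543,700.
Residual split over remaining residents 4,946: Lakeview Township 211,390.03 → $211,390; Lower District 332,309.97 → $332,310.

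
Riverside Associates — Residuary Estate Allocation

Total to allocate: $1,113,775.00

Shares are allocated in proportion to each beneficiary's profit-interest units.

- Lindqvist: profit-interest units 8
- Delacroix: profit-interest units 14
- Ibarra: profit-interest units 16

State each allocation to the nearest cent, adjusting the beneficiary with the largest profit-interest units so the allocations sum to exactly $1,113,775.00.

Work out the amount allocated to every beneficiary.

Total profit-interest units = 8 + 14 + 16 = 38.
Pro-rata amounts: Lindqvist 234,478.9474; Delacroix 410,338.1579; Ibarra 468,957.8947.
At nearest cent: Lindqvist $234,478.95; Delacroix $410,338.16; Ibarra $468,957.89. Sum = $1,113,775.00.
Rounded total matches; no reconciliation needed.

Lindqvist: $234,478.95 | Delacroix: $410,338.16 | Ibarra: $468,957.89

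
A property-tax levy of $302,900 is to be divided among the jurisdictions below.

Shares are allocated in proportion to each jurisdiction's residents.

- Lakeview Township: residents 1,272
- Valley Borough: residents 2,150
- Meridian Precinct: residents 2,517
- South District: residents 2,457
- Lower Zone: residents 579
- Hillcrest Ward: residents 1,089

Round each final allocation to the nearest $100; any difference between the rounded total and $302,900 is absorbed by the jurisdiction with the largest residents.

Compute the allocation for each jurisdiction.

Sum of residents: 1,272 + 2,150 + 2,517 + 2,457 + 579 + 1,089 = 10,064.
Raw shares: Lakeview Township 38,283.86; Valley Borough 64,709.36; Meridian Precinct 75,755.10; South District 73,949.25; Lower Zone 17,426.38; Hillcrest Ward 32,776.04.
Rounded to nearest $100: Lakeview Township $38,300; Valley Borough $64,700; Meridian Precinct $75,800; South District $73,900; Lower Zone $17,400; Hillcrest Ward $32,800. Sum = $302,900.
Sum already equals the total — no adjustment.

Lakeview Township: $38,300; Valley Borough: $64,700; Meridian Precinct: $75,800; South District: $73,900; Lower Zone: $17,400; Hillcrest Ward: $32,800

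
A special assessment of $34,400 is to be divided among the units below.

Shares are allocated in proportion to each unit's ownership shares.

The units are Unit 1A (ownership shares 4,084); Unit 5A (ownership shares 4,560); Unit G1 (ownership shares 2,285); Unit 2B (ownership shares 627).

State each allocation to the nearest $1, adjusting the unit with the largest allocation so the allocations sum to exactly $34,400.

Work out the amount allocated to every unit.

Unit 1A: $12,157 · Unit 5A: $13,575 · Unit G1: $6,802 · Unit 2B: $1,866

Ownership shares total: 11,556.
Unrounded shares: Unit 1A 4,084/11,556 × $34,400 = 12,157.29; Unit 5A 4,560/11,556 × $34,400 = 13,574.25; Unit G1 2,285/11,556 × $34,400 = 6,802.01; Unit 2B 627/11,556 × $34,400 = 1,866.46.
At nearest $1: Unit 1A $12,157; Unit 5A $13,574; Unit G1 $6,802; Unit 2B $1,866. Sum = $34,399.
Difference $34,400 − $34,399 = +$1 applied to largest allocation (Unit 5A): Unit 5A becomes $13,575.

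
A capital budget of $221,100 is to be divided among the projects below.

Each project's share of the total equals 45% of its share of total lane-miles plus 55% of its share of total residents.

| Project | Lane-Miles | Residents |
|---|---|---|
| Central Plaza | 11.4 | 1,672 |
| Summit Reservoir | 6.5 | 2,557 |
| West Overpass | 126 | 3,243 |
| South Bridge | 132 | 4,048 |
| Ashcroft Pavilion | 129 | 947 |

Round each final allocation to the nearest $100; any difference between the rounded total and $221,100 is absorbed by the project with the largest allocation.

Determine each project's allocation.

Central Plaza: $19,100; Summit Reservoir: $26,500; West Overpass: $62,600; South Bridge: $72,000; Ashcroft Pavilion: $40,900

Lane-miles total 404.9; residents total 12,467.
Combined weights (45% lane-miles + 55% residents): Central Plaza 0.0864; Summit Reservoir 0.1200; West Overpass 0.2831; South Bridge 0.3253; Ashcroft Pavilion 0.1851.
Proportional shares: Central Plaza 19,110.23; Summit Reservoir 26,538.59; West Overpass 62,594.36; South Bridge 71,920.81; Ashcroft Pavilion 40,936.01.
After rounding ($100): Central Plaza $19,100; Summit Reservoir $26,500; West Overpass $62,600; South Bridge $71,900; Ashcroft Pavilion $40,900. Sum = $221,000.
Difference $221,100 − $221,000 = +$100 applied to largest allocation (South Bridge): South Bridge becomes $72,000.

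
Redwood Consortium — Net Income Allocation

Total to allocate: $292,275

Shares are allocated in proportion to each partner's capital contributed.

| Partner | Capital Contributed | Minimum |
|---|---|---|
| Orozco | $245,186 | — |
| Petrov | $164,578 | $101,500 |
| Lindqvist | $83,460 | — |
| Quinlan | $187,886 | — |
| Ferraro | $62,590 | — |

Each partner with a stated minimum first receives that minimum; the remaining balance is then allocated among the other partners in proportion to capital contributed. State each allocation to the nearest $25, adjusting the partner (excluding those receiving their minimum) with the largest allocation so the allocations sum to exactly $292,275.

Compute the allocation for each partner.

Minimums first: Petrov $101,500. Residual $190,775.
Residual split over remaining capital contributed 579,122: Orozco 80,769.44 → $80,775; Lindqvist 27,493.48 → $27,500; Quinlan 61,893.61 → $61,900; Ferraro 20,618.47 → $20,625.
Rounding difference −$25 applied to Orozco → $80,750.

Orozco: $80,750 | Petrov: $101,500 | Lindqvist: $27,500 | Quinlan: $61,900 | Ferraro: $20,625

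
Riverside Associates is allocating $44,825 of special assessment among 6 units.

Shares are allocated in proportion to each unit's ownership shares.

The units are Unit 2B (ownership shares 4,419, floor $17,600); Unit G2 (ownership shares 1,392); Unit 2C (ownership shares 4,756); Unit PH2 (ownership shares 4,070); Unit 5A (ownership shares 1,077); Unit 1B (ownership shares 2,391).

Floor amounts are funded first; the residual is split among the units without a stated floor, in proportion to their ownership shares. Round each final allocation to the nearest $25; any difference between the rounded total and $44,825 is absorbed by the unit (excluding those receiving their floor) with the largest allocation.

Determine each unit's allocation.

Guaranteed amounts: Unit 2B $17,600. Balance $27,225.
Balance split over remaining ownership shares 13,686: Unit G2 2,769.05 → $2,775; Unit 2C 9,460.92 → $9,450; Unit PH2 8,096.28 → $8,100; Unit 5A 2,142.43 → $2,150; Unit 1B 4,756.32 → $4,750.

Unit 2B: $17,600 · Unit G2: $2,775 · Unit 2C: $9,450 · Unit PH2: $8,100 · Unit 5A: $2,150 · Unit 1B: $4,750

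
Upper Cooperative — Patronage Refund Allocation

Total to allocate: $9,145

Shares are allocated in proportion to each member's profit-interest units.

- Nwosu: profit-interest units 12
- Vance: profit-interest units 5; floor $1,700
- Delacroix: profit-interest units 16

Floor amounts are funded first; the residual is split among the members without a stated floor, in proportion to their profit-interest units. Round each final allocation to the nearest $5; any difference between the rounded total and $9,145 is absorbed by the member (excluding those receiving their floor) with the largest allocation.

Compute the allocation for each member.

Nwosu: $3,190 · Vance: $1,700 · Delacroix: $4,255

Minimums first: Vance $1,700. Balance $7,445.
Balance split over remaining profit-interest units 28: Nwosu 3,190.71 → $3,190; Delacroix 4,254.29 → $4,255.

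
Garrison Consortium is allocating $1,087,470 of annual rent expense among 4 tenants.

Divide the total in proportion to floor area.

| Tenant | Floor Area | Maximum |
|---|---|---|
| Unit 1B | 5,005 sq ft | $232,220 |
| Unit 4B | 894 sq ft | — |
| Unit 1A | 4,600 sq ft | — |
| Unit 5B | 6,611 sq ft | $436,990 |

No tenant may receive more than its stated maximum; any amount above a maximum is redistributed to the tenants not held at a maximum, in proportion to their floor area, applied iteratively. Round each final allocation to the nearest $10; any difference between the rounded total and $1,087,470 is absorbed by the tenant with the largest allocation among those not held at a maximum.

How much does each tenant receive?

Total floor area = 17,110.
Pro-rata shares before constraints: Unit 1B 318,105.63; Unit 4B 56,820.47; Unit 1A 292,364.82; Unit 5B 420,179.09.
Cap binds for Unit 1B ($232,220); remaining pool $855,250 reallocated over remaining floor area 12,105.
Cap binds for Unit 5B ($436,990); remaining pool $418,260 reallocated over remaining floor area 5,494.
Shares after redistribution: Unit 4B 68,060.51 → $68,060; Unit 1A 350,199.49 → $350,200.

Unit 1B: $232,220; Unit 4B: $68,060; Unit 1A: $350,200; Unit 5B: $436,990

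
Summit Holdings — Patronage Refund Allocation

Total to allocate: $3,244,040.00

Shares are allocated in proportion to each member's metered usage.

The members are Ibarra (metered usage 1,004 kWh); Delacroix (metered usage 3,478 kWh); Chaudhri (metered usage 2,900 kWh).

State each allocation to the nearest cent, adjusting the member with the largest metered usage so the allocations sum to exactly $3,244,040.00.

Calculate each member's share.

Combined metered usage = 1,004 + 3,478 + 2,900 = 7,382.
Raw shares: Ibarra 441,210.5337; Delacroix 1,528,416.5700; Chaudhri 1,274,412.8962.
At nearest cent: Ibarra $441,210.53; Delacroix $1,528,416.57; Chaudhri $1,274,412.90. Sum = $3,244,040.00.
No rounding difference to absorb.

Ibarra: $441,210.53 · Delacroix: $1,528,416.57 · Chaudhri: $1,274,412.90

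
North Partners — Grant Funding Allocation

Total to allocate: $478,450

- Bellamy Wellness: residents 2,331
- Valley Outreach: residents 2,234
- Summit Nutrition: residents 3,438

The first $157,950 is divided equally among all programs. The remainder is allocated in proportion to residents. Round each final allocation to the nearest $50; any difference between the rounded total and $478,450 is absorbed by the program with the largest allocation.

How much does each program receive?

$157,950 shared equally gives $52,650 per program.
Remainder $320,500 by residents (total 8,003): Bellamy Wellness 93,350.68 → $93,350; Valley Outreach 89,466.08 → $89,450; Summit Nutrition 137,683.24 → $137,700.
Totals: Bellamy Wellness $52,650 + $93,350 = $146,000; Valley Outreach $52,650 + $89,450 = $142,100; Summit Nutrition $52,650 + $137,700 = $190,350.

Bellamy Wellness: $146,000 · Valley Outreach: $142,100 · Summit Nutrition: $190,350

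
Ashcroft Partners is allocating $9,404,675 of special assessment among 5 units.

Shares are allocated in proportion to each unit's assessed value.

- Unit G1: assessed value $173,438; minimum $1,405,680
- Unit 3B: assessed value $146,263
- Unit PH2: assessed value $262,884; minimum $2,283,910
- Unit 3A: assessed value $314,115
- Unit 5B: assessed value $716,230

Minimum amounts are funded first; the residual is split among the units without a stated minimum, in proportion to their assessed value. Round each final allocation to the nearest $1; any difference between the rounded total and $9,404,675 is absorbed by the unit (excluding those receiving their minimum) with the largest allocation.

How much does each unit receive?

Unit G1: $1,405,680 | Unit 3B: $710,437 | Unit PH2: $2,283,910 | Unit 3A: $1,525,737 | Unit 5B: $3,478,911

Fund the minimums — Unit G1 $1,405,680; Unit PH2 $2,283,910. Remaining pool $5,715,085.
Remaining pool split over remaining assessed value 1,176,608: Unit 3B 710,436.68 → $710,437; Unit 3A 1,525,736.63 → $1,525,737; Unit 5B 3,478,911.69 → $3,478,912.
Rounding difference −$1 applied to Unit 5B → $3,478,911.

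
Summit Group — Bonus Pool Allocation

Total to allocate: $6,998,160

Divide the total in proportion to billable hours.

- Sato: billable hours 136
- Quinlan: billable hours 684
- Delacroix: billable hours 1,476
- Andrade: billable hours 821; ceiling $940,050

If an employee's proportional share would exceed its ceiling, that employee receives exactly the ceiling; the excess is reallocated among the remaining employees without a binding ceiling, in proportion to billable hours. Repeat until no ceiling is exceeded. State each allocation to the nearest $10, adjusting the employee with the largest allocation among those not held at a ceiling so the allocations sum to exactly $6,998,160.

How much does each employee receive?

Billable hours total: 3,117.
Pro-rata shares before constraints: Sato 305,341.60; Quinlan 1,535,688.62; Delacroix 3,313,854.40; Andrade 1,843,275.38.
Held at cap: Andrade ($940,050); balance $6,058,110 reallocated over remaining billable hours 2,296.
Redistributed shares: Sato 358,842.75 → $358,840; Quinlan 1,804,767.96 → $1,804,770; Delacroix 3,894,499.29 → $3,894,500.

Sato: $358,840 · Quinlan: $1,804,770 · Delacroix: $3,894,500 · Andrade: $940,050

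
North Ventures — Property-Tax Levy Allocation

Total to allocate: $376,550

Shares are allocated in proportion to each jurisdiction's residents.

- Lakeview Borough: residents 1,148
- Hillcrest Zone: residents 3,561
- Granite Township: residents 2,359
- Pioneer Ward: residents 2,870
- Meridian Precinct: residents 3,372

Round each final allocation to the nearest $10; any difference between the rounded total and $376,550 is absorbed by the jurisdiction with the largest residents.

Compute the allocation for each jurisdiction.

Lakeview Borough: $32,480; Hillcrest Zone: $100,740; Granite Township: $66,740; Pioneer Ward: $81,190; Meridian Precinct: $95,400

Sum of residents: 1,148 + 3,561 + 2,359 + 2,870 + 3,372 = 13,310.
Proportional shares: Lakeview Borough 32,477.79; Hillcrest Zone 100,743.39; Granite Township 66,737.90; Pioneer Ward 81,194.48; Meridian Precinct 95,396.44.
Rounded to nearest $10: Lakeview Borough $32,480; Hillcrest Zone $100,740; Granite Township $66,740; Pioneer Ward $81,190; Meridian Precinct $95,400. Sum = $376,550.
Rounded total matches; no reconciliation needed.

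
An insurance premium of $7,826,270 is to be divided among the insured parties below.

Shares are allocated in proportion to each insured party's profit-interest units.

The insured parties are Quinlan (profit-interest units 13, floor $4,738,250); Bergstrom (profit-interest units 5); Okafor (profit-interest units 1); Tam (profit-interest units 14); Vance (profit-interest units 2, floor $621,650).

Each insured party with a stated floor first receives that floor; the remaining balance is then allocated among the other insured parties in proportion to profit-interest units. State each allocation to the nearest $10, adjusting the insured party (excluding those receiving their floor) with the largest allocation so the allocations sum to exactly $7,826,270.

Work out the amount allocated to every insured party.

Guaranteed amounts: Quinlan $4,738,250; Vance $621,650. Residual $2,466,370.
Residual split over remaining profit-interest units 20: Bergstrom 616,592.50 → $616,590; Okafor 123,318.50 → $123,320; Tam 1,726,459.00 → $1,726,460.

Quinlan: $4,738,250; Bergstrom: $616,590; Okafor: $123,320; Tam: $1,726,460; Vance: $621,650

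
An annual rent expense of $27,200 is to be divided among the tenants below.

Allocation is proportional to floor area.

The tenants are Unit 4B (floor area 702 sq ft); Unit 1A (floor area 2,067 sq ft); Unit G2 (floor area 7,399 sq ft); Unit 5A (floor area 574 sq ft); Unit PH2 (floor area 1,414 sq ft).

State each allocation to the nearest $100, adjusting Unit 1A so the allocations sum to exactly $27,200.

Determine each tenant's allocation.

Total floor area = 12,156.
Raw shares: Unit 4B 702/12,156 × $27,200 = 1,570.78; Unit 1A 2,067/12,156 × $27,200 = 4,625.07; Unit G2 7,399/12,156 × $27,200 = 16,555.84; Unit 5A 574/12,156 × $27,200 = 1,284.37; Unit PH2 1,414/12,156 × $27,200 = 3,163.94.
Rounded to nearest $100: Unit 4B $1,600; Unit 1A $4,600; Unit G2 $16,600; Unit 5A $1,300; Unit PH2 $3,200. Sum = $27,300.
Difference $27,200 − $27,300 = −$100 applied to Unit 1A: Unit 1A becomes $4,500.

Unit 4B: $1,600 · Unit 1A: $4,500 · Unit G2: $16,600 · Unit 5A: $1,300 · Unit PH2: $3,200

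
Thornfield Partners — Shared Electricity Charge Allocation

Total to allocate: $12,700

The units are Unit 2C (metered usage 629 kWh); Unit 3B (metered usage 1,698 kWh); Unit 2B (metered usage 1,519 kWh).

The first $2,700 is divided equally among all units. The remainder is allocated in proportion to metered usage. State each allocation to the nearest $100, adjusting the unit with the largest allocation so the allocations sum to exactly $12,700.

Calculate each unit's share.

Unit 2C: $2,500; Unit 3B: $5,400; Unit 2B: $4,800

First tranche $2,700 split equally: $900 each.
Remainder $10,000 by metered usage (total 3,846): Unit 2C 1,635.47 → $1,600; Unit 3B 4,414.98 → $4,400; Unit 2B 3,949.56 → $3,900.
Rounding difference +$100 on remainder applied to Unit 3B.
Totals: Unit 2C $900 + $1,600 = $2,500; Unit 3B $900 + $4,500 = $5,400; Unit 2B $900 + $3,900 = $4,800.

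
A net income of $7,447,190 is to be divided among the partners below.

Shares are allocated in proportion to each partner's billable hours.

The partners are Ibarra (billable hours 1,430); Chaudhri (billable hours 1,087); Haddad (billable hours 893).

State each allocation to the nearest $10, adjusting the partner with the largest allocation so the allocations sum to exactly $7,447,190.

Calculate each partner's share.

Ibarra: $3,123,010 | Chaudhri: $2,373,930 | Haddad: $1,950,250

Sum of billable hours: 3,410.
Unrounded shares: Ibarra 1,430/3,410 × $7,447,190 = 3,123,015.16; Chaudhri 1,087/3,410 × $7,447,190 = 2,373,928.31; Haddad 893/3,410 × $7,447,190 = 1,950,246.53.
After rounding ($10): Ibarra $3,123,020; Chaudhri $2,373,930; Haddad $1,950,250. Sum = $7,447,200.
Difference $7,447,190 − $7,447,200 = −$10 applied to largest allocation (Ibarra): Ibarra becomes $3,123,010.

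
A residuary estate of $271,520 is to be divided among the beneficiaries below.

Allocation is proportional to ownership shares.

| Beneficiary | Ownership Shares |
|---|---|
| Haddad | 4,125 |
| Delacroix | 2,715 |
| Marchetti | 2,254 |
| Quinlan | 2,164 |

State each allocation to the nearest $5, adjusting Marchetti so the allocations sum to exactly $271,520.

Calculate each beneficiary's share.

Haddad: $99,485; Delacroix: $65,480; Marchetti: $54,365; Quinlan: $52,190

Ownership shares total: 11,258.
Proportional shares: Haddad 4,125/11,258 × $271,520 = 99,486.59; Delacroix 2,715/11,258 × $271,520 = 65,480.26; Marchetti 2,254/11,258 × $271,520 = 54,361.88; Quinlan 2,164/11,258 × $271,520 = 52,191.27.
Rounded to nearest $5: Haddad $99,485; Delacroix $65,480; Marchetti $54,360; Quinlan $52,190. Sum = $271,515.
Difference $271,520 − $271,515 = +$5 applied to Marchetti: Marchetti becomes $54,365.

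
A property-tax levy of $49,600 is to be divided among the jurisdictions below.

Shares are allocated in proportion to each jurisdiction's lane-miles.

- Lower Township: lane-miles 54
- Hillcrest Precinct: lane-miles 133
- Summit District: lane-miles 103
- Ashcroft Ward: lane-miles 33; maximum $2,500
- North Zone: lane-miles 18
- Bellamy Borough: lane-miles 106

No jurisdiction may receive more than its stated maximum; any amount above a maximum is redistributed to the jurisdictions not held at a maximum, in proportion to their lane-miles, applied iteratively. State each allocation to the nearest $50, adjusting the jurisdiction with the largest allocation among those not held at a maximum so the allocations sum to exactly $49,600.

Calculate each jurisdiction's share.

Lower Township: $6,150 · Hillcrest Precinct: $15,150 · Summit District: $11,700 · Ashcroft Ward: $2,500 · North Zone: $2,050 · Bellamy Borough: $12,050

Total lane-miles = 447.
Pro-rata shares before constraints: Lower Township 5,991.95; Hillcrest Precinct 14,757.94; Summit District 11,429.08; Ashcroft Ward 3,661.74; North Zone 1,997.32; Bellamy Borough 11,761.97.
Cap binds for Ashcroft Ward ($2,500); balance $47,100 reallocated over remaining lane-miles 414.
Remaining shares: Lower Township 6,143.48 → $6,150; Hillcrest Precinct 15,131.16 → $15,150; Summit District 11,718.12 → $11,700; North Zone 2,047.83 → $2,050; Bellamy Borough 12,059.42 → $12,050.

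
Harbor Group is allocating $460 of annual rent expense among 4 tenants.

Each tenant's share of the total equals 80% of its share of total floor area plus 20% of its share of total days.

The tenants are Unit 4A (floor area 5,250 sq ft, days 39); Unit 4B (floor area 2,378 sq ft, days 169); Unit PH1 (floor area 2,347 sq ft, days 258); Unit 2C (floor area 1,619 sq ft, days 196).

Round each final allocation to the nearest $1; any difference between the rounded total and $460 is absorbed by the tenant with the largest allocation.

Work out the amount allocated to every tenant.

Floor area total 11,594; days total 662.
Blended shares (80% floor area + 20% days): Unit 4A 0.3740; Unit 4B 0.2151; Unit PH1 0.2399; Unit 2C 0.1709.
Unrounded shares: Unit 4A 172.06; Unit 4B 98.97; Unit PH1 110.35; Unit 2C 78.63.
At nearest $1: Unit 4A $172; Unit 4B $99; Unit PH1 $110; Unit 2C $79. Sum = $460.
Rounded total matches; no reconciliation needed.

Unit 4A: $172; Unit 4B: $99; Unit PH1: $110; Unit 2C: $79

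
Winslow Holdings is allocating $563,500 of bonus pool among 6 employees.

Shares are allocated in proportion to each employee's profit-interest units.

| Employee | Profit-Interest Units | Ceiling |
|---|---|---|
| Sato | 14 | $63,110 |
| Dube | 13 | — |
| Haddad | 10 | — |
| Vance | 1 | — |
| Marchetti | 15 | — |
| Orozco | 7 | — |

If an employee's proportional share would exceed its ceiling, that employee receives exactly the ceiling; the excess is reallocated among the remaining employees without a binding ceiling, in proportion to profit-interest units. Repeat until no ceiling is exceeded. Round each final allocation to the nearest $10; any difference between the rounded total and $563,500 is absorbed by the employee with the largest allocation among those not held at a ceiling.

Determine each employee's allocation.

Sato: $63,110 | Dube: $141,410 | Haddad: $108,780 | Vance: $10,880 | Marchetti: $163,170 | Orozco: $76,150

Combined profit-interest units = 60.
Unconstrained shares: Sato 131,483.33; Dube 122,091.67; Haddad 93,916.67; Vance 9,391.67; Marchetti 140,875.00; Orozco 65,741.67.
Capped: Sato ($63,110); residual $500,390 reallocated over remaining profit-interest units 46.
Shares after redistribution: Dube 141,414.57 → $141,410; Haddad 108,780.43 → $108,780; Vance 10,878.04 → $10,880; Marchetti 163,170.65 → $163,170; Orozco 76,146.30 → $76,150.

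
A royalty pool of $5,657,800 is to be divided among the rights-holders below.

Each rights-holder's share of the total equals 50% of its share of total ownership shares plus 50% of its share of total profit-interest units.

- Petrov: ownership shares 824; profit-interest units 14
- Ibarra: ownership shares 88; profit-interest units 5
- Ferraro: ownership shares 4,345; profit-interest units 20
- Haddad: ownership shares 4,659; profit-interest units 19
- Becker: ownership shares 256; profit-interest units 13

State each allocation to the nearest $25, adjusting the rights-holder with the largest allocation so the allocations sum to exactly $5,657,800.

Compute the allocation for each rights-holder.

Ownership shares total 10,172; profit-interest units total 71.
Composite weights (50% ownership shares + 50% profit-interest units): Petrov 0.1391; Ibarra 0.0395; Ferraro 0.3544; Haddad 0.3628; Becker 0.1041.
Proportional shares: Petrov 786,971.08; Ibarra 223,691.69; Ferraro 2,005,246.27; Haddad 2,052,728.07; Becker 589,162.89.
Rounded to nearest $25: Petrov $786,975; Ibarra $223,700; Ferraro $2,005,250; Haddad $2,052,725; Becker $589,175. Sum = $5,657,825.
Difference $5,657,800 − $5,657,825 = −$25 applied to largest allocation (Haddad): Haddad becomes $2,052,700.

Petrov: $786,975 | Ibarra: $223,700 | Ferraro: $2,005,250 | Haddad: $2,052,700 | Becker: $589,175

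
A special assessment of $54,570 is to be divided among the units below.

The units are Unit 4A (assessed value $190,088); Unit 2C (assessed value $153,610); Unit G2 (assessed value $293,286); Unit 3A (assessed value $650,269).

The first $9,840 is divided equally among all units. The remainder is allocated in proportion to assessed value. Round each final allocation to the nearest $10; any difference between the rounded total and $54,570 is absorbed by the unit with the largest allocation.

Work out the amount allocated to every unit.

Unit 4A: $9,070; Unit 2C: $7,800; Unit G2: $12,650; Unit 3A: $25,050

Equal tier: $9,840 ÷ 4 = $2,460 apiece.
Remainder $44,730 by assessed value (total 1,287,253): Unit 4A 6,605.26 → $6,610; Unit 2C 5,337.70 → $5,340; Unit G2 10,191.22 → $10,190; Unit 3A 22,595.82 → $22,600.
Rounding difference −$10 on remainder applied to Unit 3A.
Totals: Unit 4A $2,460 + $6,610 = $9,070; Unit 2C $2,460 + $5,340 = $7,800; Unit G2 $2,460 + $10,190 = $12,650; Unit 3A $2,460 + $22,590 = $25,050.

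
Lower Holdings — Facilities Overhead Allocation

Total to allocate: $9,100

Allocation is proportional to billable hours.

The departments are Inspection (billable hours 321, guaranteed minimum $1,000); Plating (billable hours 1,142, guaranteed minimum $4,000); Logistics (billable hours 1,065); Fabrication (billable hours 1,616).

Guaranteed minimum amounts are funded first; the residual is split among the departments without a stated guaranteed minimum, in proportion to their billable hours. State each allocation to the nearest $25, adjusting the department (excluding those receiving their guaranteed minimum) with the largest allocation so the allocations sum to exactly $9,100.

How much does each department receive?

Fund the minimums — Inspection $1,000; Plating $4,000. Balance $4,100.
Balance split over remaining billable hours 2,681: Logistics 1,628.68 → $1,625; Fabrication 2,471.32 → $2,475.

Inspection: $1,000 · Plating: $4,000 · Logistics: $1,625 · Fabrication: $2,475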